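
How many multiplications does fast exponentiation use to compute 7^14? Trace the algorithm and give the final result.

Computing 7^14 by squaring (build up from 7^1; each line after the first costs one multiplication):

7^1 = 7
7^2 = (7^1)^2 = 7^2 = 49
7^3 = 7 * 7^2 = 7 * 49 = 343
7^6 = (7^3)^2 = 343^2 = 117649
7^7 = 7 * 7^6 = 7 * 117649 = 823543
7^14 = (7^7)^2 = 823543^2 = 678223072849

Result: 678223072849
Multiplications needed: 5 (5 lines after 7^1)

7^14 = 678223072849. Using exponentiation by squaring, this requires 5 multiplications. The key idea: if the exponent is even, square the half-power; if odd, multiply by the base once.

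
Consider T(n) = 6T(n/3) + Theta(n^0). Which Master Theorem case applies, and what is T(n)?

Master Theorem for T(n) = 6T(n/3) + O(n^0):

a = 6, b = 3, c = 0
log_b(a) = log_3(6) = 1.6309

Case 1: c = 0 < log_3(6) = 1.6309
T(n) = O(n^(log_3 6))

For T(n) = 6T(n/3) + O(n^0): log_3(6) = 1.6309. This is Case 1 of the Master Theorem (c < log_b(a), work dominated by leaves), giving O(n^(log_3 6)).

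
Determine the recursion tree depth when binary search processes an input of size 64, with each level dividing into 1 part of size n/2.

For divide and conquer with division factor 2:

Problem sizes at each level:
Level 0: 64
Level 1: 32
Level 2: 16
Level 3: 8
Level 4: 4
Level 5: 2
Level 6: 1

The root is level 0 and the size-1 base case is level 6 (the tree spans levels 0 through 6, i.e. 7 levels counting the root), so the depth is the number of divisions: log_2(64) = 6

The recursion tree depth is log_2(64) = 6. At each level, the problem size is divided by 2, so it takes 6 divisions to reduce to a base case of size 1. The algorithm makes 1 recursive call at each level.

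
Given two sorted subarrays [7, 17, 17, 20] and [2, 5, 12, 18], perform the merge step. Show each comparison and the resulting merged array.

Merging process:

Compare 7 vs 2: take 2 from right. Merged: [2]
Compare 7 vs 5: take 5 from right. Merged: [2, 5]
Compare 7 vs 12: take 7 from left. Merged: [2, 5, 7]
Compare 17 vs 12: take 12 from right. Merged: [2, 5, 7, 12]
Compare 17 vs 18: take 17 from left. Merged: [2, 5, 7, 12, 17]
Compare 17 vs 18: take 17 from left. Merged: [2, 5, 7, 12, 17, 17]
Compare 20 vs 18: take 18 from right. Merged: [2, 5, 7, 12, 17, 17, 18]
Append remaining from left: [20]. Merged: [2, 5, 7, 12, 17, 17, 18, 20]

Final merged array: [2, 5, 7, 12, 17, 17, 18, 20]
Total comparisons: 7

The merged array is [2, 5, 7, 12, 17, 17, 18, 20], requiring 7 comparisons. The merge step runs in O(n) time where n is the total number of elements.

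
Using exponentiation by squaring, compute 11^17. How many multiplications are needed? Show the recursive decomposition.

Computing 11^17 by squaring (build up from 11^1; each line after the first costs one multiplication):

11^1 = 11
11^2 = (11^1)^2 = 11^2 = 121
11^4 = (11^2)^2 = 121^2 = 14641
11^8 = (11^4)^2 = 14641^2 = 214358881
11^16 = (11^8)^2 = 214358881^2 = 45949729863572161
11^17 = 11 * 11^16 = 11 * 45949729863572161 = 505447028499293771

Result: 505447028499293771
Multiplications needed: 5 (5 lines after 11^1)

11^17 = 505447028499293771. Using exponentiation by squaring, this requires 5 multiplications. The key idea: if the exponent is even, square the half-power; if odd, multiply by the base once.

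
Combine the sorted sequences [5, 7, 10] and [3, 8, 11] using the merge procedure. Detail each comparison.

Merging process:

Compare 5 vs 3: take 3 from right. Merged: [3]
Compare 5 vs 8: take 5 from left. Merged: [3, 5]
Compare 7 vs 8: take 7 from left. Merged: [3, 5, 7]
Compare 10 vs 8: take 8 from right. Merged: [3, 5, 7, 8]
Compare 10 vs 11: take 10 from left. Merged: [3, 5, 7, 8, 10]
Append remaining from right: [11]. Merged: [3, 5, 7, 8, 10, 11]

Final merged array: [3, 5, 7, 8, 10, 11]
Total comparisons: 5

The merged array is [3, 5, 7, 8, 10, 11], requiring 5 comparisons. The merge step runs in O(n) time where n is the total number of elements.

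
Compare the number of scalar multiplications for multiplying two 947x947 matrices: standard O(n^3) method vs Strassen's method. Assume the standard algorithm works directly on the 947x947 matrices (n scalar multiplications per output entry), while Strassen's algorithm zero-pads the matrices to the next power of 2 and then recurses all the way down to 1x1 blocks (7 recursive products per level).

Matrix multiplication for 947x947 matrices:

Strassen's algorithm requires power-of-2 dimensions. Pad 947x947 to 1024x1024 (next power of 2).

Standard algorithm: 947^3 = 849278123 multiplications
Strassen's algorithm: 7^(log2(1024)) = 7^10 = 282475249 multiplications
Savings: 849278123 - 282475249 = 566802874 multiplications

Standard: 849278123 multiplications (947^3). Strassen: 282475249 multiplications (7^10, after padding to 1024x1024). Strassen reduces 8 recursive multiplications to 7 at each level.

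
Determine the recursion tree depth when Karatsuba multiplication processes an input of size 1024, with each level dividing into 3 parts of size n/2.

For divide and conquer with division factor 2:

Problem sizes at each level:
Level 0: 1024
Level 1: 512
Level 2: 256
Level 3: 128
Level 4: 64
Level 5: 32
Level 6: 16
Level 7: 8
Level 8: 4
Level 9: 2
Level 10: 1

The root is level 0 and the size-1 base case is level 10 (the tree spans levels 0 through 10, i.e. 11 levels counting the root), so the depth is the number of divisions: log_2(1024) = 10

The recursion tree depth is log_2(1024) = 10. At each level, the problem size is divided by 2, so it takes 10 divisions to reduce to a base case of size 1. The algorithm makes 3 recursive calls at each level.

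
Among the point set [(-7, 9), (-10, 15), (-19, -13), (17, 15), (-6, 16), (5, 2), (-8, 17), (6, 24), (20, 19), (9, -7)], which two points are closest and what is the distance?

Computing all pairwise distances among 10 points:

d((-7, 9), (-10, 15)) = 6.7082
d((-7, 9), (-19, -13)) = 25.0599
d((-7, 9), (17, 15)) = 24.7386
d((-7, 9), (-6, 16)) = 7.0711
d((-7, 9), (5, 2)) = 13.8924
d((-7, 9), (-8, 17)) = 8.0623
d((-7, 9), (6, 24)) = 19.8494
d((-7, 9), (20, 19)) = 28.7924
d((-7, 9), (9, -7)) = 22.6274
d((-10, 15), (-19, -13)) = 29.4109
d((-10, 15), (17, 15)) = 27.0
d((-10, 15), (-6, 16)) = 4.1231
d((-10, 15), (5, 2)) = 19.8494
d((-10, 15), (-8, 17)) = 2.8284
d((-10, 15), (6, 24)) = 18.3576
d((-10, 15), (20, 19)) = 30.2655
d((-10, 15), (9, -7)) = 29.0689
d((-19, -13), (17, 15)) = 45.607
d((-19, -13), (-6, 16)) = 31.7805
d((-19, -13), (5, 2)) = 28.3019
d((-19, -13), (-8, 17)) = 31.9531
d((-19, -13), (6, 24)) = 44.6542
d((-19, -13), (20, 19)) = 50.448
d((-19, -13), (9, -7)) = 28.6356
d((17, 15), (-6, 16)) = 23.0217
d((17, 15), (5, 2)) = 17.6918
d((17, 15), (-8, 17)) = 25.0799
d((17, 15), (6, 24)) = 14.2127
d((17, 15), (20, 19)) = 5.0
d((17, 15), (9, -7)) = 23.4094
d((-6, 16), (5, 2)) = 17.8045
d((-6, 16), (-8, 17)) = 2.2361 <-- minimum
d((-6, 16), (6, 24)) = 14.4222
d((-6, 16), (20, 19)) = 26.1725
d((-6, 16), (9, -7)) = 27.4591
d((5, 2), (-8, 17)) = 19.8494
d((5, 2), (6, 24)) = 22.0227
d((5, 2), (20, 19)) = 22.6716
d((5, 2), (9, -7)) = 9.8489
d((-8, 17), (6, 24)) = 15.6525
d((-8, 17), (20, 19)) = 28.0713
d((-8, 17), (9, -7)) = 29.4109
d((6, 24), (20, 19)) = 14.8661
d((6, 24), (9, -7)) = 31.1448
d((20, 19), (9, -7)) = 28.2312

Closest pair: (-6, 16) and (-8, 17) with distance 2.2361

The closest pair is (-6, 16) and (-8, 17) with Euclidean distance 2.2361. For 10 points, brute-force pairwise comparison is shown above. For large n, the divide-and-conquer algorithm (sort by x, recurse on halves, check the dividing strip) achieves O(n log n).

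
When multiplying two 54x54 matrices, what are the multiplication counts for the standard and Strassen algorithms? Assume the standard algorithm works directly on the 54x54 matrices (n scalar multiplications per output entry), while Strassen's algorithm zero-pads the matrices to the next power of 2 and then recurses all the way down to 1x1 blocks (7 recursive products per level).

Matrix multiplication for 54x54 matrices:

Strassen's algorithm requires power-of-2 dimensions. Pad 54x54 to 64x64 (next power of 2).

Standard algorithm: 54^3 = 157464 multiplications
Strassen's algorithm: 7^(log2(64)) = 7^6 = 117649 multiplications
Savings: 157464 - 117649 = 39815 multiplications

Standard: 157464 multiplications (54^3). Strassen: 117649 multiplications (7^6, after padding to 64x64). Strassen reduces 8 recursive multiplications to 7 at each level.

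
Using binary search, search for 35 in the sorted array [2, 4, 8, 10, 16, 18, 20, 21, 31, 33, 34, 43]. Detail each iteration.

Binary search for 35 in [2, 4, 8, 10, 16, 18, 20, 21, 31, 33, 34, 43]:

lo=0, hi=11, mid=5, arr[mid]=18 -> 18 < 35, search right half
lo=6, hi=11, mid=8, arr[mid]=31 -> 31 < 35, search right half
lo=9, hi=11, mid=10, arr[mid]=34 -> 34 < 35, search right half
lo=11, hi=11, mid=11, arr[mid]=43 -> 43 > 35, search left half
lo=11 > hi=10, target 35 not found

Binary search determines that 35 is not in the array after 4 comparisons. The search space was exhausted without finding the target.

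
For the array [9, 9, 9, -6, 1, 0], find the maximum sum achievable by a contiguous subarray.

Using Kadane's algorithm on [9, 9, 9, -6, 1, 0]:

Scanning through the array:
Position 1 (value 9): max_ending_here = 18, max_so_far = 18
Position 2 (value 9): max_ending_here = 27, max_so_far = 27
Position 3 (value -6): max_ending_here = 21, max_so_far = 27
Position 4 (value 1): max_ending_here = 22, max_so_far = 27
Position 5 (value 0): max_ending_here = 22, max_so_far = 27

Maximum subarray: [9, 9, 9]
Maximum sum: 27

The maximum subarray is [9, 9, 9] with sum 27. This subarray runs from index 0 to index 2.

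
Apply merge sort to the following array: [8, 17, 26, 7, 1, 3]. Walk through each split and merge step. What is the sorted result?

Merge sort trace:

Split: [8, 17, 26, 7, 1, 3] -> [8, 17, 26] and [7, 1, 3]
  Split: [8, 17, 26] -> [8] and [17, 26]
    Split: [17, 26] -> [17] and [26]
    Merge: [17] + [26] -> [17, 26]
  Merge: [8] + [17, 26] -> [8, 17, 26]
  Split: [7, 1, 3] -> [7] and [1, 3]
    Split: [1, 3] -> [1] and [3]
    Merge: [1] + [3] -> [1, 3]
  Merge: [7] + [1, 3] -> [1, 3, 7]
Merge: [8, 17, 26] + [1, 3, 7] -> [1, 3, 7, 8, 17, 26]

Final sorted array: [1, 3, 7, 8, 17, 26]

The merge sort proceeds by recursively splitting the array and merging sorted halves.
After all merges, the sorted array is [1, 3, 7, 8, 17, 26].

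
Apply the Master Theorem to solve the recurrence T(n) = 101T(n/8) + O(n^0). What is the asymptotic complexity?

Master Theorem for T(n) = 101T(n/8) + O(n^0):

a = 101, b = 8, c = 0
log_b(a) = log_8(101) = 2.2194

Case 1: c = 0 < log_8(101) = 2.2194
T(n) = O(n^(log_8 101))

For T(n) = 101T(n/8) + O(n^0): log_8(101) = 2.2194. This is Case 1 of the Master Theorem (c < log_b(a), work dominated by leaves), giving O(n^(log_8 101)).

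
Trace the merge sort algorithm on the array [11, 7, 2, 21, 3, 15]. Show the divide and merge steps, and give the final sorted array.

Merge sort trace:

Split: [11, 7, 2, 21, 3, 15] -> [11, 7, 2] and [21, 3, 15]
  Split: [11, 7, 2] -> [11] and [7, 2]
    Split: [7, 2] -> [7] and [2]
    Merge: [7] + [2] -> [2, 7]
  Merge: [11] + [2, 7] -> [2, 7, 11]
  Split: [21, 3, 15] -> [21] and [3, 15]
    Split: [3, 15] -> [3] and [15]
    Merge: [3] + [15] -> [3, 15]
  Merge: [21] + [3, 15] -> [3, 15, 21]
Merge: [2, 7, 11] + [3, 15, 21] -> [2, 3, 7, 11, 15, 21]

Final sorted array: [2, 3, 7, 11, 15, 21]

The merge sort proceeds by recursively splitting the array and merging sorted halves.
After all merges, the sorted array is [2, 3, 7, 11, 15, 21].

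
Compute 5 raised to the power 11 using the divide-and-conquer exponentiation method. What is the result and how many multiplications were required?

Computing 5^11 by squaring (build up from 5^1; each line after the first costs one multiplication):

5^1 = 5
5^2 = (5^1)^2 = 5^2 = 25
5^4 = (5^2)^2 = 25^2 = 625
5^5 = 5 * 5^4 = 5 * 625 = 3125
5^10 = (5^5)^2 = 3125^2 = 9765625
5^11 = 5 * 5^10 = 5 * 9765625 = 48828125

Result: 48828125
Multiplications needed: 5 (5 lines after 5^1)

5^11 = 48828125. Using exponentiation by squaring, this requires 5 multiplications. The key idea: if the exponent is even, square the half-power; if odd, multiply by the base once.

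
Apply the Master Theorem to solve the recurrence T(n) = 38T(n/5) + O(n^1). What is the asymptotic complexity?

Master Theorem for T(n) = 38T(n/5) + O(n^1):

a = 38, b = 5, c = 1
log_b(a) = log_5(38) = 2.2602

Case 1: c = 1 < log_5(38) = 2.2602
T(n) = O(n^(log_5 38))

For T(n) = 38T(n/5) + O(n^1): log_5(38) = 2.2602. This is Case 1 of the Master Theorem (c < log_b(a), work dominated by leaves), giving O(n^(log_5 38)).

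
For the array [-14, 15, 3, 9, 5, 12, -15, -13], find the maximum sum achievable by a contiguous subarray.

Using Kadane's algorithm on [-14, 15, 3, 9, 5, 12, -15, -13]:

Scanning through the array:
Position 1 (value 15): max_ending_here = 15, max_so_far = 15
Position 2 (value 3): max_ending_here = 18, max_so_far = 18
Position 3 (value 9): max_ending_here = 27, max_so_far = 27
Position 4 (value 5): max_ending_here = 32, max_so_far = 32
Position 5 (value 12): max_ending_here = 44, max_so_far = 44
Position 6 (value -15): max_ending_here = 29, max_so_far = 44
Position 7 (value -13): max_ending_here = 16, max_so_far = 44

Maximum subarray: [15, 3, 9, 5, 12]
Maximum sum: 44

The maximum subarray is [15, 3, 9, 5, 12] with sum 44. This subarray runs from index 1 to index 5.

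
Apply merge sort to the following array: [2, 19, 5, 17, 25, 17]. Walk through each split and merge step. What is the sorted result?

Merge sort trace:

Split: [2, 19, 5, 17, 25, 17] -> [2, 19, 5] and [17, 25, 17]
  Split: [2, 19, 5] -> [2] and [19, 5]
    Split: [19, 5] -> [19] and [5]
    Merge: [19] + [5] -> [5, 19]
  Merge: [2] + [5, 19] -> [2, 5, 19]
  Split: [17, 25, 17] -> [17] and [25, 17]
    Split: [25, 17] -> [25] and [17]
    Merge: [25] + [17] -> [17, 25]
  Merge: [17] + [17, 25] -> [17, 17, 25]
Merge: [2, 5, 19] + [17, 17, 25] -> [2, 5, 17, 17, 19, 25]

Final sorted array: [2, 5, 17, 17, 19, 25]

The merge sort proceeds by recursively splitting the array and merging sorted halves.
After all merges, the sorted array is [2, 5, 17, 17, 19, 25].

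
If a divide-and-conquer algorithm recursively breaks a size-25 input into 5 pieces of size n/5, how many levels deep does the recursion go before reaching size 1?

For divide and conquer with division factor 5:

Problem sizes at each level:
Level 0: 25
Level 1: 5
Level 2: 1

The root is level 0 and the size-1 base case is level 2 (the tree spans levels 0 through 2, i.e. 3 levels counting the root), so the depth is the number of divisions: log_5(25) = 2

The recursion tree depth is log_5(25) = 2. At each level, the problem size is divided by 5, so it takes 2 divisions to reduce to a base case of size 1. The algorithm makes 5 recursive calls at each level.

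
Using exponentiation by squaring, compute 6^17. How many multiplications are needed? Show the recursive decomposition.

Computing 6^17 by squaring (build up from 6^1; each line after the first costs one multiplication):

6^1 = 6
6^2 = (6^1)^2 = 6^2 = 36
6^4 = (6^2)^2 = 36^2 = 1296
6^8 = (6^4)^2 = 1296^2 = 1679616
6^16 = (6^8)^2 = 1679616^2 = 2821109907456
6^17 = 6 * 6^16 = 6 * 2821109907456 = 16926659444736

Result: 16926659444736
Multiplications needed: 5 (5 lines after 6^1)

6^17 = 16926659444736. Using exponentiation by squaring, this requires 5 multiplications. The key idea: if the exponent is even, square the half-power; if odd, multiply by the base once.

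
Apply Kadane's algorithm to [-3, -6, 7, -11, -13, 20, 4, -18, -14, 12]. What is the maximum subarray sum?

Using Kadane's algorithm on [-3, -6, 7, -11, -13, 20, 4, -18, -14, 12]:

Scanning through the array:
Position 1 (value -6): max_ending_here = -6, max_so_far = -3
Position 2 (value 7): max_ending_here = 7, max_so_far = 7
Position 3 (value -11): max_ending_here = -4, max_so_far = 7
Position 4 (value -13): max_ending_here = -13, max_so_far = 7
Position 5 (value 20): max_ending_here = 20, max_so_far = 20
Position 6 (value 4): max_ending_here = 24, max_so_far = 24
Position 7 (value -18): max_ending_here = 6, max_so_far = 24
Position 8 (value -14): max_ending_here = -8, max_so_far = 24
Position 9 (value 12): max_ending_here = 12, max_so_far = 24

Maximum subarray: [20, 4]
Maximum sum: 24

The maximum subarray is [20, 4] with sum 24. This subarray runs from index 5 to index 6.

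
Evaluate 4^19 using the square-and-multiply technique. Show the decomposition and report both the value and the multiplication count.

Computing 4^19 by squaring (build up from 4^1; each line after the first costs one multiplication):

4^1 = 4
4^2 = (4^1)^2 = 4^2 = 16
4^4 = (4^2)^2 = 16^2 = 256
4^8 = (4^4)^2 = 256^2 = 65536
4^9 = 4 * 4^8 = 4 * 65536 = 262144
4^18 = (4^9)^2 = 262144^2 = 68719476736
4^19 = 4 * 4^18 = 4 * 68719476736 = 274877906944

Result: 274877906944
Multiplications needed: 6 (6 lines after 4^1)

4^19 = 274877906944. Using exponentiation by squaring, this requires 6 multiplications. The key idea: if the exponent is even, square the half-power; if odd, multiply by the base once.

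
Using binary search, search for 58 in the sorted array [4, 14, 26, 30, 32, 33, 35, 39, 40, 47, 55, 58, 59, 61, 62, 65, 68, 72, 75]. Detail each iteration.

Binary search for 58 in [4, 14, 26, 30, 32, 33, 35, 39, 40, 47, 55, 58, 59, 61, 62, 65, 68, 72, 75]:

lo=0, hi=18, mid=9, arr[mid]=47 -> 47 < 58, search right half
lo=10, hi=18, mid=14, arr[mid]=62 -> 62 > 58, search left half
lo=10, hi=13, mid=11, arr[mid]=58 -> Found target at index 11!

Binary search finds 58 at index 11 after 3 comparisons. The search repeatedly halves the search space by comparing with the middle element.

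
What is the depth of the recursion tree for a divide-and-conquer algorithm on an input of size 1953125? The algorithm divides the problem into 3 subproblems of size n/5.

For divide and conquer with division factor 5:

Problem sizes at each level:
Level 0: 1953125
Level 1: 390625
Level 2: 78125
Level 3: 15625
Level 4: 3125
Level 5: 625
Level 6: 125
Level 7: 25
Level 8: 5
Level 9: 1

The root is level 0 and the size-1 base case is level 9 (the tree spans levels 0 through 9, i.e. 10 levels counting the root), so the depth is the number of divisions: log_5(1953125) = 9

The recursion tree depth is log_5(1953125) = 9. At each level, the problem size is divided by 5, so it takes 9 divisions to reduce to a base case of size 1. The algorithm makes 3 recursive calls at each level.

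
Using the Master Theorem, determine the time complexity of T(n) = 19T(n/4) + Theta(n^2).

Master Theorem for T(n) = 19T(n/4) + O(n^2):

a = 19, b = 4, c = 2
log_b(a) = log_4(19) = 2.1240

Case 1: c = 2 < log_4(19) = 2.1240
T(n) = O(n^(log_4 19))

For T(n) = 19T(n/4) + O(n^2): log_4(19) = 2.1240. This is Case 1 of the Master Theorem (c < log_b(a), work dominated by leaves), giving O(n^(log_4 19)).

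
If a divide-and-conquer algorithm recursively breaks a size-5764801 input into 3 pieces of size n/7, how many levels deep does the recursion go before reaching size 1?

For divide and conquer with division factor 7:

Problem sizes at each level:
Level 0: 5764801
Level 1: 823543
Level 2: 117649
Level 3: 16807
Level 4: 2401
Level 5: 343
Level 6: 49
Level 7: 7
Level 8: 1

The root is level 0 and the size-1 base case is level 8 (the tree spans levels 0 through 8, i.e. 9 levels counting the root), so the depth is the number of divisions: log_7(5764801) = 8

The recursion tree depth is log_7(5764801) = 8. At each level, the problem size is divided by 7, so it takes 8 divisions to reduce to a base case of size 1. The algorithm makes 3 recursive calls at each level.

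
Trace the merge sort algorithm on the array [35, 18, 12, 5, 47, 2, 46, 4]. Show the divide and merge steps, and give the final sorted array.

Merge sort trace:

Split: [35, 18, 12, 5, 47, 2, 46, 4] -> [35, 18, 12, 5] and [47, 2, 46, 4]
  Split: [35, 18, 12, 5] -> [35, 18] and [12, 5]
    Split: [35, 18] -> [35] and [18]
    Merge: [35] + [18] -> [18, 35]
    Split: [12, 5] -> [12] and [5]
    Merge: [12] + [5] -> [5, 12]
  Merge: [18, 35] + [5, 12] -> [5, 12, 18, 35]
  Split: [47, 2, 46, 4] -> [47, 2] and [46, 4]
    Split: [47, 2] -> [47] and [2]
    Merge: [47] + [2] -> [2, 47]
    Split: [46, 4] -> [46] and [4]
    Merge: [46] + [4] -> [4, 46]
  Merge: [2, 47] + [4, 46] -> [2, 4, 46, 47]
Merge: [5, 12, 18, 35] + [2, 4, 46, 47] -> [2, 4, 5, 12, 18, 35, 46, 47]

Final sorted array: [2, 4, 5, 12, 18, 35, 46, 47]

The merge sort proceeds by recursively splitting the array and merging sorted halves.
After all merges, the sorted array is [2, 4, 5, 12, 18, 35, 46, 47].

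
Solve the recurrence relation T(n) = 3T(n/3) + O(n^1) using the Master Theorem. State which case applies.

Master Theorem for T(n) = 3T(n/3) + O(n^1):

a = 3, b = 3, c = 1
log_b(a) = log_3(3) = 1.0000

Case 2: c = 1 = log_3(3) = 1.0000
T(n) = O(n^1 log n) = O(n log n)

For T(n) = 3T(n/3) + O(n^1): log_3(3) = 1.0000. This is Case 2 of the Master Theorem (c = log_b(a), equal work at all levels), giving O(n log n).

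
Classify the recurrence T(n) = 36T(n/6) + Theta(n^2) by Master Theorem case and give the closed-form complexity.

Master Theorem for T(n) = 36T(n/6) + O(n^2):

a = 36, b = 6, c = 2
log_b(a) = log_6(36) = 2.0000

Case 2: c = 2 = log_6(36) = 2.0000
T(n) = O(n^2 log n) = O(n^2 log n)

For T(n) = 36T(n/6) + O(n^2): log_6(36) = 2.0000. This is Case 2 of the Master Theorem (c = log_b(a), equal work at all levels), giving O(n^2 log n).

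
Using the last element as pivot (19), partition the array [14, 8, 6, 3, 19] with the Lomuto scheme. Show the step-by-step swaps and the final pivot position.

Lomuto partition with pivot = 19:

Initial array: [14, 8, 6, 3, 19]

arr[0]=14 <= 19: swap with position 0, array becomes [14, 8, 6, 3, 19]
arr[1]=8 <= 19: swap with position 1, array becomes [14, 8, 6, 3, 19]
arr[2]=6 <= 19: swap with position 2, array becomes [14, 8, 6, 3, 19]
arr[3]=3 <= 19: swap with position 3, array becomes [14, 8, 6, 3, 19]

Place pivot at position 4: [14, 8, 6, 3, 19]
Pivot position: 4

After partitioning with pivot 19, the array becomes [14, 8, 6, 3, 19]. The pivot is placed at index 4. All elements to the left of the pivot are <= 19, and all elements to the right are > 19.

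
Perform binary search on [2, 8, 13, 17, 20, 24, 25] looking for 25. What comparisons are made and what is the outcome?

Binary search for 25 in [2, 8, 13, 17, 20, 24, 25]:

lo=0, hi=6, mid=3, arr[mid]=17 -> 17 < 25, search right half
lo=4, hi=6, mid=5, arr[mid]=24 -> 24 < 25, search right half
lo=6, hi=6, mid=6, arr[mid]=25 -> Found target at index 6!

Binary search finds 25 at index 6 after 3 comparisons. The search repeatedly halves the search space by comparing with the middle element.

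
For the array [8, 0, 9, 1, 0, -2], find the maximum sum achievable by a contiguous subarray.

Using Kadane's algorithm on [8, 0, 9, 1, 0, -2]:

Scanning through the array:
Position 1 (value 0): max_ending_here = 8, max_so_far = 8
Position 2 (value 9): max_ending_here = 17, max_so_far = 17
Position 3 (value 1): max_ending_here = 18, max_so_far = 18
Position 4 (value 0): max_ending_here = 18, max_so_far = 18
Position 5 (value -2): max_ending_here = 16, max_so_far = 18

Maximum subarray: [8, 0, 9, 1]
Maximum sum: 18

The maximum subarray is [8, 0, 9, 1] with sum 18. This subarray runs from index 0 to index 3.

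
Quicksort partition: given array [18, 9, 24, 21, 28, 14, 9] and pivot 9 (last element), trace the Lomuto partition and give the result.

Lomuto partition with pivot = 9:

Initial array: [18, 9, 24, 21, 28, 14, 9]

arr[0]=18 > 9: no swap
arr[1]=9 <= 9: swap with position 0, array becomes [9, 18, 24, 21, 28, 14, 9]
arr[2]=24 > 9: no swap
arr[3]=21 > 9: no swap
arr[4]=28 > 9: no swap
arr[5]=14 > 9: no swap

Place pivot at position 1: [9, 9, 24, 21, 28, 14, 18]
Pivot position: 1

After partitioning with pivot 9, the array becomes [9, 9, 24, 21, 28, 14, 18]. The pivot is placed at index 1. All elements to the left of the pivot are <= 9, and all elements to the right are > 9.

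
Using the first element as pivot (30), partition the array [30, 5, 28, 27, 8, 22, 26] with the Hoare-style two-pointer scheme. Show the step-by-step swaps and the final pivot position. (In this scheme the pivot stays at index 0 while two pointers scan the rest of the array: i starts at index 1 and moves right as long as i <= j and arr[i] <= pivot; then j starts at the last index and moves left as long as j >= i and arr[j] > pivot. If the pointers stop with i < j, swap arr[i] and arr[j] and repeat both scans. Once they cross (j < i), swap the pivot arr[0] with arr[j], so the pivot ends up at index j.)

Hoare-style two-pointer partition with pivot = 30:

Initial array: [30, 5, 28, 27, 8, 22, 26]

Pointers start at i = 1, j = 6.
i ends at 7, j ends at 6: the pointers have crossed (j < i), so scanning stops.

Swap pivot arr[0] with arr[6] to place pivot at position 6: [26, 5, 28, 27, 8, 22, 30]
Pivot position: 6

After partitioning with pivot 30, the array becomes [26, 5, 28, 27, 8, 22, 30]. The pivot is placed at index 6. All elements to the left of the pivot are <= 30, and all elements to the right are > 30.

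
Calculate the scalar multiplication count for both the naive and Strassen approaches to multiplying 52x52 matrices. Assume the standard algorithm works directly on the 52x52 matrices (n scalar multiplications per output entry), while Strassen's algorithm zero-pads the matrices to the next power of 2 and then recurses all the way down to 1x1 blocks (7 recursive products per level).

Matrix multiplication for 52x52 matrices:

Strassen's algorithm requires power-of-2 dimensions. Pad 52x52 to 64x64 (next power of 2).

Standard algorithm: 52^3 = 140608 multiplications
Strassen's algorithm: 7^(log2(64)) = 7^6 = 117649 multiplications
Savings: 140608 - 117649 = 22959 multiplications

Standard: 140608 multiplications (52^3). Strassen: 117649 multiplications (7^6, after padding to 64x64). Strassen reduces 8 recursive multiplications to 7 at each level.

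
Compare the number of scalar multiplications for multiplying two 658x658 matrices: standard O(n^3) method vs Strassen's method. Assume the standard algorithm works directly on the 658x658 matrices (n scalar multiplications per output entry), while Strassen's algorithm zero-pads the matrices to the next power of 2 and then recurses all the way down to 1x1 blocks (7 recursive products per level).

Matrix multiplication for 658x658 matrices:

Strassen's algorithm requires power-of-2 dimensions. Pad 658x658 to 1024x1024 (next power of 2).

Standard algorithm: 658^3 = 284890312 multiplications
Strassen's algorithm: 7^(log2(1024)) = 7^10 = 282475249 multiplications
Savings: 284890312 - 282475249 = 2415063 multiplications

Standard: 284890312 multiplications (658^3). Strassen: 282475249 multiplications (7^10, after padding to 1024x1024). Strassen reduces 8 recursive multiplications to 7 at each level.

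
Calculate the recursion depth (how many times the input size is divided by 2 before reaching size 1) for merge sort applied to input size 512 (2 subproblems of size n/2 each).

For divide and conquer with division factor 2:

Problem sizes at each level:
Level 0: 512
Level 1: 256
Level 2: 128
Level 3: 64
Level 4: 32
Level 5: 16
Level 6: 8
Level 7: 4
Level 8: 2
Level 9: 1

The root is level 0 and the size-1 base case is level 9 (the tree spans levels 0 through 9, i.e. 10 levels counting the root), so the depth is the number of divisions: log_2(512) = 9

The recursion tree depth is log_2(512) = 9. At each level, the problem size is divided by 2, so it takes 9 divisions to reduce to a base case of size 1. The algorithm makes 2 recursive calls at each level.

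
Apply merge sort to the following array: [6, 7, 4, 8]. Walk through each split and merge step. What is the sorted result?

Merge sort trace:

Split: [6, 7, 4, 8] -> [6, 7] and [4, 8]
  Split: [6, 7] -> [6] and [7]
  Merge: [6] + [7] -> [6, 7]
  Split: [4, 8] -> [4] and [8]
  Merge: [4] + [8] -> [4, 8]
Merge: [6, 7] + [4, 8] -> [4, 6, 7, 8]

Final sorted array: [4, 6, 7, 8]

The merge sort proceeds by recursively splitting the array and merging sorted halves.
After all merges, the sorted array is [4, 6, 7, 8].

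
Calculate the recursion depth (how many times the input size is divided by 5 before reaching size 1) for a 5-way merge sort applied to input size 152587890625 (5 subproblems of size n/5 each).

For divide and conquer with division factor 5:

Problem sizes at each level:
Level 0: 152587890625
Level 1: 30517578125
Level 2: 6103515625
Level 3: 1220703125
Level 4: 244140625
Level 5: 48828125
Level 6: 9765625
Level 7: 1953125
Level 8: 390625
Level 9: 78125
Level 10: 15625
Level 11: 3125
Level 12: 625
Level 13: 125
Level 14: 25
Level 15: 5
Level 16: 1

The root is level 0 and the size-1 base case is level 16 (the tree spans levels 0 through 16, i.e. 17 levels counting the root), so the depth is the number of divisions: log_5(152587890625) = 16

The recursion tree depth is log_5(152587890625) = 16. At each level, the problem size is divided by 5, so it takes 16 divisions to reduce to a base case of size 1. The algorithm makes 5 recursive calls at each level.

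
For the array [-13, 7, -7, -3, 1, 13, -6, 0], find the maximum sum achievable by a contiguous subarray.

Using Kadane's algorithm on [-13, 7, -7, -3, 1, 13, -6, 0]:

Scanning through the array:
Position 1 (value 7): max_ending_here = 7, max_so_far = 7
Position 2 (value -7): max_ending_here = 0, max_so_far = 7
Position 3 (value -3): max_ending_here = -3, max_so_far = 7
Position 4 (value 1): max_ending_here = 1, max_so_far = 7
Position 5 (value 13): max_ending_here = 14, max_so_far = 14
Position 6 (value -6): max_ending_here = 8, max_so_far = 14
Position 7 (value 0): max_ending_here = 8, max_so_far = 14

Maximum subarray: [1, 13]
Maximum sum: 14

The maximum subarray is [1, 13] with sum 14. This subarray runs from index 4 to index 5.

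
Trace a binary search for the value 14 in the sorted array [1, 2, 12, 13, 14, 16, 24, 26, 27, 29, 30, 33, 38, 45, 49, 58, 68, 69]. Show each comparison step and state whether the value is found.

Binary search for 14 in [1, 2, 12, 13, 14, 16, 24, 26, 27, 29, 30, 33, 38, 45, 49, 58, 68, 69]:

lo=0, hi=17, mid=8, arr[mid]=27 -> 27 > 14, search left half
lo=0, hi=7, mid=3, arr[mid]=13 -> 13 < 14, search right half
lo=4, hi=7, mid=5, arr[mid]=16 -> 16 > 14, search left half
lo=4, hi=4, mid=4, arr[mid]=14 -> Found target at index 4!

Binary search finds 14 at index 4 after 4 comparisons. The search repeatedly halves the search space by comparing with the middle element.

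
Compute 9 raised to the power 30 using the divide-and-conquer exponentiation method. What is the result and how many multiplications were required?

Computing 9^30 by squaring (build up from 9^1; each line after the first costs one multiplication):

9^1 = 9
9^2 = (9^1)^2 = 9^2 = 81
9^3 = 9 * 9^2 = 9 * 81 = 729
9^6 = (9^3)^2 = 729^2 = 531441
9^7 = 9 * 9^6 = 9 * 531441 = 4782969
9^14 = (9^7)^2 = 4782969^2 = 22876792454961
9^15 = 9 * 9^14 = 9 * 22876792454961 = 205891132094649
9^30 = (9^15)^2 = 205891132094649^2 = 42391158275216203514294433201

Result: 42391158275216203514294433201
Multiplications needed: 7 (7 lines after 9^1)

9^30 = 42391158275216203514294433201. Using exponentiation by squaring, this requires 7 multiplications. The key idea: if the exponent is even, square the half-power; if odd, multiply by the base once.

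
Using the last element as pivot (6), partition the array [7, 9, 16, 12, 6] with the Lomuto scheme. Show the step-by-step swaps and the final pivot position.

Lomuto partition with pivot = 6:

Initial array: [7, 9, 16, 12, 6]

arr[0]=7 > 6: no swap
arr[1]=9 > 6: no swap
arr[2]=16 > 6: no swap
arr[3]=12 > 6: no swap

Place pivot at position 0: [6, 9, 16, 12, 7]
Pivot position: 0

After partitioning with pivot 6, the array becomes [6, 9, 16, 12, 7]. The pivot is placed at index 0. All elements to the left of the pivot are <= 6, and all elements to the right are > 6.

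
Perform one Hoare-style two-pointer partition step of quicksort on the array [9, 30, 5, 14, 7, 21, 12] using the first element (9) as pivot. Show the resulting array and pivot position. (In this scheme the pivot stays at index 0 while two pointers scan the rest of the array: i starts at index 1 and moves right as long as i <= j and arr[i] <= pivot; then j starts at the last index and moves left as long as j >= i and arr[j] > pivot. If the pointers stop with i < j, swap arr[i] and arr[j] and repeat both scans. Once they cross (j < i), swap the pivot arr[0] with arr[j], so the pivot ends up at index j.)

Hoare-style two-pointer partition with pivot = 9:

Initial array: [9, 30, 5, 14, 7, 21, 12]

Pointers start at i = 1, j = 6.
i stops at index 1 (arr[1]=30 > 9), j stops at index 4 (arr[4]=7 <= 9): swap arr[1] and arr[4], array becomes [9, 7, 5, 14, 30, 21, 12]
i ends at 3, j ends at 2: the pointers have crossed (j < i), so scanning stops.

Swap pivot arr[0] with arr[2] to place pivot at position 2: [5, 7, 9, 14, 30, 21, 12]
Pivot position: 2

After partitioning with pivot 9, the array becomes [5, 7, 9, 14, 30, 21, 12]. The pivot is placed at index 2. All elements to the left of the pivot are <= 9, and all elements to the right are > 9.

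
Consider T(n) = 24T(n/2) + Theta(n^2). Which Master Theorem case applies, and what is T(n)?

Master Theorem for T(n) = 24T(n/2) + O(n^2):

a = 24, b = 2, c = 2
log_b(a) = log_2(24) = 4.5850

Case 1: c = 2 < log_2(24) = 4.5850
T(n) = O(n^(log_2 24))

For T(n) = 24T(n/2) + O(n^2): log_2(24) = 4.5850. This is Case 1 of the Master Theorem (c < log_b(a), work dominated by leaves), giving O(n^(log_2 24)).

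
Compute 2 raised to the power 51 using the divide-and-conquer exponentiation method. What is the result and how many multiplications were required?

Computing 2^51 by squaring (build up from 2^1; each line after the first costs one multiplication):

2^1 = 2
2^2 = (2^1)^2 = 2^2 = 4
2^3 = 2 * 2^2 = 2 * 4 = 8
2^6 = (2^3)^2 = 8^2 = 64
2^12 = (2^6)^2 = 64^2 = 4096
2^24 = (2^12)^2 = 4096^2 = 16777216
2^25 = 2 * 2^24 = 2 * 16777216 = 33554432
2^50 = (2^25)^2 = 33554432^2 = 1125899906842624
2^51 = 2 * 2^50 = 2 * 1125899906842624 = 2251799813685248

Result: 2251799813685248
Multiplications needed: 8 (8 lines after 2^1)

2^51 = 2251799813685248. Using exponentiation by squaring, this requires 8 multiplications. The key idea: if the exponent is even, square the half-power; if odd, multiply by the base once.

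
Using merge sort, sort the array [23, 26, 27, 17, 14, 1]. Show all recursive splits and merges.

Merge sort trace:

Split: [23, 26, 27, 17, 14, 1] -> [23, 26, 27] and [17, 14, 1]
  Split: [23, 26, 27] -> [23] and [26, 27]
    Split: [26, 27] -> [26] and [27]
    Merge: [26] + [27] -> [26, 27]
  Merge: [23] + [26, 27] -> [23, 26, 27]
  Split: [17, 14, 1] -> [17] and [14, 1]
    Split: [14, 1] -> [14] and [1]
    Merge: [14] + [1] -> [1, 14]
  Merge: [17] + [1, 14] -> [1, 14, 17]
Merge: [23, 26, 27] + [1, 14, 17] -> [1, 14, 17, 23, 26, 27]

Final sorted array: [1, 14, 17, 23, 26, 27]

The merge sort proceeds by recursively splitting the array and merging sorted halves.
After all merges, the sorted array is [1, 14, 17, 23, 26, 27].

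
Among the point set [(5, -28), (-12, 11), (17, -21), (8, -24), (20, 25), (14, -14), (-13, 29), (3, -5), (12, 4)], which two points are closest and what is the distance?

Computing all pairwise distances among 9 points:

d((5, -28), (-12, 11)) = 42.5441
d((5, -28), (17, -21)) = 13.8924
d((5, -28), (8, -24)) = 5.0 <-- minimum
d((5, -28), (20, 25)) = 55.0818
d((5, -28), (14, -14)) = 16.6433
d((5, -28), (-13, 29)) = 59.7746
d((5, -28), (3, -5)) = 23.0868
d((5, -28), (12, 4)) = 32.7567
d((-12, 11), (17, -21)) = 43.1856
d((-12, 11), (8, -24)) = 40.3113
d((-12, 11), (20, 25)) = 34.9285
d((-12, 11), (14, -14)) = 36.0694
d((-12, 11), (-13, 29)) = 18.0278
d((-12, 11), (3, -5)) = 21.9317
d((-12, 11), (12, 4)) = 25.0
d((17, -21), (8, -24)) = 9.4868
d((17, -21), (20, 25)) = 46.0977
d((17, -21), (14, -14)) = 7.6158
d((17, -21), (-13, 29)) = 58.3095
d((17, -21), (3, -5)) = 21.2603
d((17, -21), (12, 4)) = 25.4951
d((8, -24), (20, 25)) = 50.448
d((8, -24), (14, -14)) = 11.6619
d((8, -24), (-13, 29)) = 57.0088
d((8, -24), (3, -5)) = 19.6469
d((8, -24), (12, 4)) = 28.2843
d((20, 25), (14, -14)) = 39.4588
d((20, 25), (-13, 29)) = 33.2415
d((20, 25), (3, -5)) = 34.4819
d((20, 25), (12, 4)) = 22.4722
d((14, -14), (-13, 29)) = 50.774
d((14, -14), (3, -5)) = 14.2127
d((14, -14), (12, 4)) = 18.1108
d((-13, 29), (3, -5)) = 37.5766
d((-13, 29), (12, 4)) = 35.3553
d((3, -5), (12, 4)) = 12.7279

Closest pair: (5, -28) and (8, -24) with distance 5.0

The closest pair is (5, -28) and (8, -24) with Euclidean distance 5.0. For 9 points, brute-force pairwise comparison is shown above. For large n, the divide-and-conquer algorithm (sort by x, recurse on halves, check the dividing strip) achieves O(n log n).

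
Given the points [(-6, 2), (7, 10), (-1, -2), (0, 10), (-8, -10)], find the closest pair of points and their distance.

Computing all pairwise distances among 5 points:

d((-6, 2), (7, 10)) = 15.2643
d((-6, 2), (-1, -2)) = 6.4031 <-- minimum
d((-6, 2), (0, 10)) = 10.0
d((-6, 2), (-8, -10)) = 12.1655
d((7, 10), (-1, -2)) = 14.4222
d((7, 10), (0, 10)) = 7.0
d((7, 10), (-8, -10)) = 25.0
d((-1, -2), (0, 10)) = 12.0416
d((-1, -2), (-8, -10)) = 10.6301
d((0, 10), (-8, -10)) = 21.5407

Closest pair: (-6, 2) and (-1, -2) with distance 6.4031

The closest pair is (-6, 2) and (-1, -2) with Euclidean distance 6.4031. For 5 points, brute-force pairwise comparison is shown above. For large n, the divide-and-conquer algorithm (sort by x, recurse on halves, check the dividing strip) achieves O(n log n).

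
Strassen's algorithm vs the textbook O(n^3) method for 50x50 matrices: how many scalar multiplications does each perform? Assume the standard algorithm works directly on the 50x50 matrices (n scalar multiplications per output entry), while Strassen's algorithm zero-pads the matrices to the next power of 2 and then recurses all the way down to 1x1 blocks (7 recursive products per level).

Matrix multiplication for 50x50 matrices:

Strassen's algorithm requires power-of-2 dimensions. Pad 50x50 to 64x64 (next power of 2).

Standard algorithm: 50^3 = 125000 multiplications
Strassen's algorithm: 7^(log2(64)) = 7^6 = 117649 multiplications
Savings: 125000 - 117649 = 7351 multiplications

Standard: 125000 multiplications (50^3). Strassen: 117649 multiplications (7^6, after padding to 64x64). Strassen reduces 8 recursive multiplications to 7 at each level.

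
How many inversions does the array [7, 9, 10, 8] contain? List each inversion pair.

Finding inversions in [7, 9, 10, 8]:

(1, 3): arr[1]=9 > arr[3]=8
(2, 3): arr[2]=10 > arr[3]=8

Total inversions: 2

The array has 2 inversion(s): (1,3), (2,3). Each pair (i,j) satisfies i < j and arr[i] > arr[j].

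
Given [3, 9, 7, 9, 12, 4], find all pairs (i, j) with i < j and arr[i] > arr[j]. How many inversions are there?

Finding inversions in [3, 9, 7, 9, 12, 4]:

(1, 2): arr[1]=9 > arr[2]=7
(1, 5): arr[1]=9 > arr[5]=4
(2, 5): arr[2]=7 > arr[5]=4
(3, 5): arr[3]=9 > arr[5]=4
(4, 5): arr[4]=12 > arr[5]=4

Total inversions: 5

The array has 5 inversion(s): (1,2), (1,5), (2,5), (3,5), (4,5). Each pair (i,j) satisfies i < j and arr[i] > arr[j].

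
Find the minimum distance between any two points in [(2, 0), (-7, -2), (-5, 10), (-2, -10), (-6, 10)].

Computing all pairwise distances among 5 points:

d((2, 0), (-7, -2)) = 9.2195
d((2, 0), (-5, 10)) = 12.2066
d((2, 0), (-2, -10)) = 10.7703
d((2, 0), (-6, 10)) = 12.8062
d((-7, -2), (-5, 10)) = 12.1655
d((-7, -2), (-2, -10)) = 9.434
d((-7, -2), (-6, 10)) = 12.0416
d((-5, 10), (-2, -10)) = 20.2237
d((-5, 10), (-6, 10)) = 1.0 <-- minimum
d((-2, -10), (-6, 10)) = 20.3961

Closest pair: (-5, 10) and (-6, 10) with distance 1.0

The closest pair is (-5, 10) and (-6, 10) with Euclidean distance 1.0. For 5 points, brute-force pairwise comparison is shown above. For large n, the divide-and-conquer algorithm (sort by x, recurse on halves, check the dividing strip) achieves O(n log n).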